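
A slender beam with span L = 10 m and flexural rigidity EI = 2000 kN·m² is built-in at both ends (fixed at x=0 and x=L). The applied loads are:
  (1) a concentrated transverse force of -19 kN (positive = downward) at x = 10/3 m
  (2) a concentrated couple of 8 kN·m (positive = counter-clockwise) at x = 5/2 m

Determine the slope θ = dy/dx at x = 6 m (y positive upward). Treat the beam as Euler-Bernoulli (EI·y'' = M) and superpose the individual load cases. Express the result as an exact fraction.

Load 1 — point force P=-19 kN at a=10/3 m (b=L-a=20/3):
  θ_1 = Pa²(L-x)(2bL-(3b+a)(L-x))/(2L³EI)  [x>a] = (-19)·(10/3)²·(10-6)·(2·(20/3)·10-(3·(20/3)+(10/3))·(10-6))/(2·10³·2000) = -19/2250 rad
Load 2 — applied couple M₀=8 kN·m at a=5/2 m (b=L-a=15/2):
  θ_2 = (R_Ax²/2 - M_Ax - M₀(x-a))/EI  [x>a] with R_A=9/10, M_A=-3/2 = ((9/10)·6²/2 - (-3/2)·6 - 8·(6-(5/2)))/2000 = -7/5000 rad
Superposition: θ = Σ θ_i = -443/45000 rad ≈ -0.009844 rad

θ(6) = -443/45000 rad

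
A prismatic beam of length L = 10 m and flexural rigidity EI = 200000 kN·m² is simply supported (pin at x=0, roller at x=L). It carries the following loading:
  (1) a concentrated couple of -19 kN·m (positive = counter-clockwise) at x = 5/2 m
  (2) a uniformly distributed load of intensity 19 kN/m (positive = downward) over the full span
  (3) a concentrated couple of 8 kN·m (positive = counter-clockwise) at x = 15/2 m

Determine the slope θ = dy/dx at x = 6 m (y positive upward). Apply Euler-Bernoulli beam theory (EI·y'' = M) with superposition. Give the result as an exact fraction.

Load 1 — applied couple M₀=-19 kN·m at a=5/2 m (b=L-a=15/2):
  θ_1 = (M₀x²/(2L)-M₀(x-a)+C₁)/EI  [x>a] with C₁=M₀(3b²-L²)/(6L)=-1045/48 = ((-19)·6²/(2·10)-(-19)·(6-(5/2))+(-1045/48))/200000 = 2527/48000000 rad
Load 2 — uniform load w=19 kN/m over full span:
  θ_2 = -w(L³-6Lx²+4x³)/(24EI) = -19·(10³-6·10·6²+4·6³)/(24·200000) = 703/600000 rad
Load 3 — applied couple M₀=8 kN·m at a=15/2 m (b=L-a=5/2):
  θ_3 = (M₀x²/(2L)+C₁)/EI  [x≤a] with C₁=M₀(3b²-L²)/(6L)=-65/6 = (8·6²/(2·10)+(-65/6))/200000 = 107/6000000 rad
Superposition: θ = Σ θ_i = 59623/48000000 rad ≈ 0.001242 rad

θ(6) = 59623/48000000 rad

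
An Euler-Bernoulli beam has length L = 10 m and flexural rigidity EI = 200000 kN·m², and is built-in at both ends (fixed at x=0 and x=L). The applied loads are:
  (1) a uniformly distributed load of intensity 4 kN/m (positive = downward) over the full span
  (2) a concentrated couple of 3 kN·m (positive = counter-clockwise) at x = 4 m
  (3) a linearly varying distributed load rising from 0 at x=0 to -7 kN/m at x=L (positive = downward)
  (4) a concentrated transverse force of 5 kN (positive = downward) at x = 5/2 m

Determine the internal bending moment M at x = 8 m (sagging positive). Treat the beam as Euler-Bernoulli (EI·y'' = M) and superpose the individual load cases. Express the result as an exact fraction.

M(8) = -35423/12000 kN·m

Load 1 — uniform load w=4 kN/m over full span:
  M_1 = wLx/2 - wL²/12 - wx²/2 = 4·10·8/2 - 4·10²/12 - 4·8²/2 = -4/3 kN·m
Load 2 — applied couple M₀=3 kN·m at a=4 m (b=L-a=6):
  M_2 = R_Ax - M_A - M₀  [x>a] with R_A=54/125, M_A=9/25 = (54/125)·8 - (9/25) - 3 = 12/125 kN·m
Load 3 — triangular load w₀=-7 kN/m (0→w₀ over full span):
  M_3 = 3w₀Lx/20 - w₀L²/30 - w₀x³/(6L) = 3·(-7)·10·8/20 - (-7)·10²/30 - (-7)·8³/(6·10) = -14/15 kN·m
Load 4 — point force P=5 kN at a=5/2 m (b=L-a=15/2):
  M_4 = Pa²(a+3b)(L-x)/L³ - Pa²b/L²  [x>a] = 5·(5/2)²·((5/2)+3·(15/2))·(10-8)/10³ - 5·(5/2)²·(15/2)/10² = -25/32 kN·m
Superposition: M = Σ M_i = -35423/12000 kN·m ≈ -2.951917 kN·m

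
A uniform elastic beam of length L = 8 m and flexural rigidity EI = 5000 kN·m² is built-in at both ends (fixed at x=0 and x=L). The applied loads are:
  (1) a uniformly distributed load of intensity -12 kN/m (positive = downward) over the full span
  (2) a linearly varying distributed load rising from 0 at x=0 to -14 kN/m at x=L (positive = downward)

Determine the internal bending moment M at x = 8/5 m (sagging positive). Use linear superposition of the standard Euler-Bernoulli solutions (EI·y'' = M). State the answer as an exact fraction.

M(8/5) = 2528/375 kN·m

Load 1 — uniform load w=-12 kN/m over full span:
  M_1 = wLx/2 - wL²/12 - wx²/2 = (-12)·8·(8/5)/2 - (-12)·8²/12 - (-12)·(8/5)²/2 = 64/25 kN·m
Load 2 — triangular load w₀=-14 kN/m (0→w₀ over full span):
  M_2 = 3w₀Lx/20 - w₀L²/30 - w₀x³/(6L) = 3·(-14)·8·(8/5)/20 - (-14)·8²/30 - (-14)·(8/5)³/(6·8) = 1568/375 kN·m
Superposition: M = Σ M_i = 2528/375 kN·m ≈ 6.741333 kN·m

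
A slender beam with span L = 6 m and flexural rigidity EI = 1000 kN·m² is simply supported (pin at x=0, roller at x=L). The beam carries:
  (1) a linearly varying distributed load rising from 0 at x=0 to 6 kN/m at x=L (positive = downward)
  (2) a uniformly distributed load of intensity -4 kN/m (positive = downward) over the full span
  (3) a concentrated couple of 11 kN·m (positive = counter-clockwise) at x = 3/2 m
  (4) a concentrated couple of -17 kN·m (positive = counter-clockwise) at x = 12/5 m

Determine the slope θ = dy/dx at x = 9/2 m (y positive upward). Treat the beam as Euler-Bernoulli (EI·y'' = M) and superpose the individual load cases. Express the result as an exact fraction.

θ(9/2) = -24027/3200000 rad

Load 1 — triangular load w₀=6 kN/m (0→w₀ over full span):
  θ_1 = -w₀(7L⁴-30L²x²+15x⁴)/(360LEI) = -6·(7·6⁴-30·6²·(9/2)²+15·(9/2)⁴)/(360·6·1000) = 11817/640000 rad
Load 2 — uniform load w=-4 kN/m over full span:
  θ_2 = -w(L³-6Lx²+4x³)/(24EI) = -(-4)·(6³-6·6·(9/2)²+4·(9/2)³)/(24·1000) = -99/4000 rad
Load 3 — applied couple M₀=11 kN·m at a=3/2 m (b=L-a=9/2):
  θ_3 = (M₀x²/(2L)-M₀(x-a)+C₁)/EI  [x>a] with C₁=M₀(3b²-L²)/(6L)=121/16 = (11·(9/2)²/(2·6)-11·((9/2)-(3/2))+(121/16))/1000 = -11/1600 rad
Load 4 — applied couple M₀=-17 kN·m at a=12/5 m (b=L-a=18/5):
  θ_4 = (M₀x²/(2L)-M₀(x-a)+C₁)/EI  [x>a] with C₁=M₀(3b²-L²)/(6L)=-34/25 = ((-17)·(9/2)²/(2·6)-(-17)·((9/2)-(12/5))+(-34/25))/1000 = 2261/400000 rad
Superposition: θ = Σ θ_i = -24027/3200000 rad ≈ -0.007508 rad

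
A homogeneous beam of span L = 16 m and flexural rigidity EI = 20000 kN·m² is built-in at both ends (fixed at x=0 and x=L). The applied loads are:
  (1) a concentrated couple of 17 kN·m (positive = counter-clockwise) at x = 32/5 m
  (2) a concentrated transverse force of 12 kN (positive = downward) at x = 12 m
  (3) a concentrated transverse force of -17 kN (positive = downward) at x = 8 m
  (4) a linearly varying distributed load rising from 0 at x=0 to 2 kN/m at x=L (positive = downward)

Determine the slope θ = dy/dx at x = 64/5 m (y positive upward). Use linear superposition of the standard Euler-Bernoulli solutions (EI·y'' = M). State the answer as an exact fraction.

θ(64/5) = -313/1171875 rad

Load 1 — applied couple M₀=17 kN·m at a=32/5 m (b=L-a=48/5):
  θ_1 = (R_Ax²/2 - M_Ax - M₀(x-a))/EI  [x>a] with R_A=153/100, M_A=51/25 = ((153/100)·(64/5)²/2 - (51/25)·(64/5) - 17·((64/5)-(32/5)))/20000 = -187/390625 rad
Load 2 — point force P=12 kN at a=12 m (b=L-a=4):
  θ_2 = Pa²(L-x)(2bL-(3b+a)(L-x))/(2L³EI)  [x>a] = 12·12²·(16-(64/5))·(2·4·16-(3·4+12)·(16-(64/5)))/(2·16³·20000) = 27/15625 rad
Load 3 — point force P=-17 kN at a=8 m (b=L-a=8):
  θ_3 = Pa²(L-x)(2bL-(3b+a)(L-x))/(2L³EI)  [x>a] = (-17)·8²·(16-(64/5))·(2·8·16-(3·8+8)·(16-(64/5)))/(2·16³·20000) = -51/15625 rad
Load 4 — triangular load w₀=2 kN/m (0→w₀ over full span):
  θ_4 = -w₀(2x(L-x)(L-2x)(x+2L)+x²(L-x)²)/(120LEI) = -2·(2·(64/5)·(16-(64/5))·(16-2·(64/5))·((64/5)+2·16)+(64/5)²·(16-(64/5))²)/(120·16·20000) = 2048/1171875 rad
Superposition: θ = Σ θ_i = -313/1171875 rad ≈ -0.000267 rad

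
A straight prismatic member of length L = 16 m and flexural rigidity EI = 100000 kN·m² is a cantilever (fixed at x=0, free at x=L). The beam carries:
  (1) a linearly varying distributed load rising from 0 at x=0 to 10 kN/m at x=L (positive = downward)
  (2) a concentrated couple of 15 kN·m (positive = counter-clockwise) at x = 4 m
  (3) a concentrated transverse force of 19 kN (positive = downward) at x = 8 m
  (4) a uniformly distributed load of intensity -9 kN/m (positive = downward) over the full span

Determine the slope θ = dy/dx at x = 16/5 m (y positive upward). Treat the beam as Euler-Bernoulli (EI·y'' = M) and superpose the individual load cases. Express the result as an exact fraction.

Load 1 — triangular load w₀=10 kN/m (0→w₀ over full span):
  θ_1 = (w₀Lx²/4-w₀L²x/3-w₀x⁴/(24L))/EI = (10·16·(16/5)²/4-10·16²·(16/5)/3-10·(16/5)⁴/(24·16))/100000 = -27232/1171875 rad
Load 2 — applied couple M₀=15 kN·m at a=4 m (b=L-a=12):
  θ_2 = M₀x/EI  [x≤a] = 15·(16/5)/100000 = 3/6250 rad
Load 3 — point force P=19 kN at a=8 m (b=L-a=8):
  θ_3 = -Px(2a-x)/(2EI)  [x≤a] = -19·(16/5)·(2·8-(16/5))/(2·100000) = -304/78125 rad
Load 4 — uniform load w=-9 kN/m over full span:
  θ_4 = -wx(x²-3Lx+3L²)/(6EI) = -(-9)·(16/5)·((16/5)²-3·16·(16/5)+3·16²)/(6·100000) = 11712/390625 rad
Superposition: θ = Σ θ_i = 7813/2343750 rad ≈ 0.003334 rad

θ(16/5) = 7813/2343750 rad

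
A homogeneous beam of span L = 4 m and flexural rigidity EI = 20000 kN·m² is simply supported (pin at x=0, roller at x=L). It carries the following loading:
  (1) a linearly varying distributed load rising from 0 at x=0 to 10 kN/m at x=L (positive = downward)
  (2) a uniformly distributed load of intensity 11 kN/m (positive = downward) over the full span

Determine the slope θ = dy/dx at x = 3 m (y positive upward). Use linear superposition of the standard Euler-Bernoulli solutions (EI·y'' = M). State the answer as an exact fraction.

Load 1 — triangular load w₀=10 kN/m (0→w₀ over full span):
  θ_1 = -w₀(7L⁴-30L²x²+15x⁴)/(360LEI) = -10·(7·4⁴-30·4²·3²+15·3⁴)/(360·4·20000) = 1313/2880000 rad
Load 2 — uniform load w=11 kN/m over full span:
  θ_2 = -w(L³-6Lx²+4x³)/(24EI) = -11·(4³-6·4·3²+4·3³)/(24·20000) = 121/120000 rad
Superposition: θ = Σ θ_i = 4217/2880000 rad ≈ 0.001464 rad

θ(3) = 4217/2880000 rad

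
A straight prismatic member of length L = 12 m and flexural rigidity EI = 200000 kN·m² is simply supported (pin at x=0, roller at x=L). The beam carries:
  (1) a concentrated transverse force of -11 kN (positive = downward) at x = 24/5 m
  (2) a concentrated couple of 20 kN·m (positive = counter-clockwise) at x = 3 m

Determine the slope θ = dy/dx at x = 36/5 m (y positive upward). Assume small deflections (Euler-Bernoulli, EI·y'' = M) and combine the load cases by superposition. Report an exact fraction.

θ(36/5) = -12829/50000000 rad

Load 1 — point force P=-11 kN at a=24/5 m (b=L-a=36/5):
  θ_1 = -Pa(2L²-6Lx+3x²+a²)/(6LEI)  [x>a] = -(-11)·(24/5)·(2·12²-6·12·(36/5)+3·(36/5)²+(24/5)²)/(6·12·200000) = -297/1562500 rad
Load 2 — applied couple M₀=20 kN·m at a=3 m (b=L-a=9):
  θ_2 = (M₀x²/(2L)-M₀(x-a)+C₁)/EI  [x>a] with C₁=M₀(3b²-L²)/(6L)=55/2 = (20·(36/5)²/(2·12)-20·((36/5)-3)+(55/2))/200000 = -133/2000000 rad
Superposition: θ = Σ θ_i = -12829/50000000 rad ≈ -0.000257 rad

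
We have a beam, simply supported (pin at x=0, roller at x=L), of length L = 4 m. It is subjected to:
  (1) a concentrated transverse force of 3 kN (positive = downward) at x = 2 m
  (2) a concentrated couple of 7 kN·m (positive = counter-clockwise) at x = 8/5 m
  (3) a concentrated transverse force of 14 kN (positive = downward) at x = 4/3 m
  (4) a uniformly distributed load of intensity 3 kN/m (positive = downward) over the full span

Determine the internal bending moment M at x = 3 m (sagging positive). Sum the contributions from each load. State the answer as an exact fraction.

M(3) = 107/12 kN·m

Load 1 — point force P=3 kN at a=2 m (b=L-a=2):
  M_1 = Pa(L-x)/L  [x>a] = 3·2·(4-3)/4 = 3/2 kN·m
Load 2 — applied couple M₀=7 kN·m at a=8/5 m (b=L-a=12/5):
  M_2 = M₀x/L - M₀  [x>a] = 7·3/4 - 7 = -7/4 kN·m
Load 3 — point force P=14 kN at a=4/3 m (b=L-a=8/3):
  M_3 = Pa(L-x)/L  [x>a] = 14·(4/3)·(4-3)/4 = 14/3 kN·m
Load 4 — uniform load w=3 kN/m over full span:
  M_4 = wx(L-x)/2 = 3·3·(4-3)/2 = 9/2 kN·m
Superposition: M = Σ M_i = 107/12 kN·m ≈ 8.916667 kN·m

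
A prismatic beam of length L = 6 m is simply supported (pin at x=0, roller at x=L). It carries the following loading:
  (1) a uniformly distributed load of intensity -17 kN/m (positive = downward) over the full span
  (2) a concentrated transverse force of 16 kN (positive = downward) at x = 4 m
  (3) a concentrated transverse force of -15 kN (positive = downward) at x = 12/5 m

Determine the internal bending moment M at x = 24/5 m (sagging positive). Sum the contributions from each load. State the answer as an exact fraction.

Load 1 — uniform load w=-17 kN/m over full span:
  M_1 = wx(L-x)/2 = (-17)·(24/5)·(6-(24/5))/2 = -1224/25 kN·m
Load 2 — point force P=16 kN at a=4 m (b=L-a=2):
  M_2 = Pa(L-x)/L  [x>a] = 16·4·(6-(24/5))/6 = 64/5 kN·m
Load 3 — point force P=-15 kN at a=12/5 m (b=L-a=18/5):
  M_3 = Pa(L-x)/L  [x>a] = (-15)·(12/5)·(6-(24/5))/6 = -36/5 kN·m
Superposition: M = Σ M_i = -1084/25 kN·m ≈ -43.360000 kN·m

M(24/5) = -1084/25 kN·m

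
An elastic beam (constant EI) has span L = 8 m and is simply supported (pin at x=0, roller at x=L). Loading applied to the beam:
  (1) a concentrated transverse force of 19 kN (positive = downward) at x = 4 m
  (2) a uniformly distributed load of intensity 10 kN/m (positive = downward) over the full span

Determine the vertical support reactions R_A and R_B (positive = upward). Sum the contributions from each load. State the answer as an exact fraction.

R_A = 99/2 kN, R_B = 99/2 kN

Load 1 — point force P=19 kN at a=4 m (b=L-a=4):
  R_A = Pb/L = 19·4/8 = 19/2 kN
  R_B = Pa/L = 19·4/8 = 19/2 kN
Load 2 — uniform load w=10 kN/m over full span:
  R_A = wL/2 = 10·8/2 = 40 kN
  R_B = wL/2 = 10·8/2 = 40 kN
Superposition: R_A = 99/2 kN, R_B = 99/2 kN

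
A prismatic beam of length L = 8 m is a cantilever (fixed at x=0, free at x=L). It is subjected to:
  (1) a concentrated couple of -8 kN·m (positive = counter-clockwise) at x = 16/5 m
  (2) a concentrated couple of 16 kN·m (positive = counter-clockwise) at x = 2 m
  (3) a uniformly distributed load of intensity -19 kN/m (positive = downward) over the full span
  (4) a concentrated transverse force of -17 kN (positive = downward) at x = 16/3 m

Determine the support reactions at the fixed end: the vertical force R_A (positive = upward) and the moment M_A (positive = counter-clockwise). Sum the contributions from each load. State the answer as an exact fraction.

R_A = -169 kN, M_A = -2120/3 kN·m

Load 1 — applied couple M₀=-8 kN·m at a=16/5 m (b=L-a=24/5):
  R_A = 0 kN
  M_A = -M₀ = -(-8) = 8 kN·m
Load 2 — applied couple M₀=16 kN·m at a=2 m (b=L-a=6):
  R_A = 0 kN
  M_A = -M₀ = -16 kN·m
Load 3 — uniform load w=-19 kN/m over full span:
  R_A = wL = (-19)·8 = -152 kN
  M_A = wL²/2 = (-19)·8²/2 = -608 kN·m
Load 4 — point force P=-17 kN at a=16/3 m (b=L-a=8/3):
  R_A = P = (-17) = -17 kN
  M_A = Pa = (-17)·(16/3) = -272/3 kN·m
Superposition: R_A = -169 kN, M_A = -2120/3 kN·m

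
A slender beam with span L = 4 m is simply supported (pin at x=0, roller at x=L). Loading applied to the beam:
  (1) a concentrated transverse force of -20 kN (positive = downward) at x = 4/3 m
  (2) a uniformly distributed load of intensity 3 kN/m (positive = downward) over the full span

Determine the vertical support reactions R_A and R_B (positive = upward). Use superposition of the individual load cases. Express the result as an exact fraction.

Load 1 — point force P=-20 kN at a=4/3 m (b=L-a=8/3):
  R_A = Pb/L = (-20)·(8/3)/4 = -40/3 kN
  R_B = Pa/L = (-20)·(4/3)/4 = -20/3 kN
Load 2 — uniform load w=3 kN/m over full span:
  R_A = wL/2 = 3·4/2 = 6 kN
  R_B = wL/2 = 3·4/2 = 6 kN
Superposition: R_A = -22/3 kN, R_B = -2/3 kN

R_A = -22/3 kN, R_B = -2/3 kN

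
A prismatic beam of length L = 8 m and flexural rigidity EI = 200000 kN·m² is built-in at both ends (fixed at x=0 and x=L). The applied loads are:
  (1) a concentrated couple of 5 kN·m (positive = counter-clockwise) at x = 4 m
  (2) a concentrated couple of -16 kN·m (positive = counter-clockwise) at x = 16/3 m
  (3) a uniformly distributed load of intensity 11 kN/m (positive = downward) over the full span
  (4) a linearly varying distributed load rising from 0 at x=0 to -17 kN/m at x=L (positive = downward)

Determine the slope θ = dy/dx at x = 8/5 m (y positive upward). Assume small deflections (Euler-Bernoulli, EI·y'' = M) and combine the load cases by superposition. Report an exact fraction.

Load 1 — applied couple M₀=5 kN·m at a=4 m (b=L-a=4):
  θ_1 = (R_Ax²/2 - M_Ax)/EI  [x≤a] with R_A=15/16, M_A=5/4 = ((15/16)·(8/5)²/2 - (5/4)·(8/5))/200000 = -1/250000 rad
Load 2 — applied couple M₀=-16 kN·m at a=16/3 m (b=L-a=8/3):
  θ_2 = (R_Ax²/2 - M_Ax)/EI  [x≤a] with R_A=-8/3, M_A=-16/3 = ((-8/3)·(8/5)²/2 - (-16/3)·(8/5))/200000 = 2/78125 rad
Load 3 — uniform load w=11 kN/m over full span:
  θ_3 = -wx(L-x)(L-2x)/(12EI) = -11·(8/5)·(8-(8/5))·(8-2·(8/5))/(12·200000) = -88/390625 rad
Load 4 — triangular load w₀=-17 kN/m (0→w₀ over full span):
  θ_4 = -w₀(2x(L-x)(L-2x)(x+2L)+x²(L-x)²)/(120LEI) = -(-17)·(2·(8/5)·(8-(8/5))·(8-2·(8/5))·((8/5)+2·8)+(8/5)²·(8-(8/5))²)/(120·8·200000) = 952/5859375 rad
Superposition: θ = Σ θ_i = -3863/93750000 rad ≈ -0.000041 rad

θ(8/5) = -3863/93750000 rad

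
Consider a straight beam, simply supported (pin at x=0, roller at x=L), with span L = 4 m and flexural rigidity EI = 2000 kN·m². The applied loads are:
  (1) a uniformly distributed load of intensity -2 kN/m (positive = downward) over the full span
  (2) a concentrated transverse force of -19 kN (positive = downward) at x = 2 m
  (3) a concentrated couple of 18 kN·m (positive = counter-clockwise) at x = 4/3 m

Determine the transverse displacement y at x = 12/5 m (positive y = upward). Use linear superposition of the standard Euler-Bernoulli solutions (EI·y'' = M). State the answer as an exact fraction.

y(12/5) = 9373/468750 m

Load 1 — uniform load w=-2 kN/m over full span:
  y_1 = -wx(L³-2Lx²+x³)/(24EI) = -(-2)·(12/5)·(4³-2·4·(12/5)²+(12/5)³)/(24·2000) = 248/78125 m
Load 2 — point force P=-19 kN at a=2 m (b=L-a=2):
  y_2 = -Pa(L-x)(2Lx-a²-x²)/(6LEI)  [x>a] = -(-19)·2·(4-(12/5))·(2·4·(12/5)-2²-(12/5)²)/(6·4·2000) = 1121/93750 m
Load 3 — applied couple M₀=18 kN·m at a=4/3 m (b=L-a=8/3):
  y_3 = (M₀x³/(6L)-M₀(x-a)²/2+C₁x)/EI  [x>a] with C₁=M₀(3b²-L²)/(6L)=4 = (18·(12/5)³/(6·4)-18·((12/5)-(4/3))²/2+4·(12/5))/2000 = 76/15625 m
Superposition: y = Σ y_i = 9373/468750 m ≈ 0.019996 m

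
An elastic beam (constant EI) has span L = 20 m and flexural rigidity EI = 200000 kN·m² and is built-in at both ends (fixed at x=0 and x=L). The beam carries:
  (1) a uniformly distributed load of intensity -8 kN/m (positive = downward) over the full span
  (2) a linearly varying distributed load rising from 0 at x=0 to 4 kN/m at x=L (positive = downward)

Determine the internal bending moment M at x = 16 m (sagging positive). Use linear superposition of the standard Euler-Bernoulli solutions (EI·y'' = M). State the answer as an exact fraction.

Load 1 — uniform load w=-8 kN/m over full span:
  M_1 = wLx/2 - wL²/12 - wx²/2 = (-8)·20·16/2 - (-8)·20²/12 - (-8)·16²/2 = 32/3 kN·m
Load 2 — triangular load w₀=4 kN/m (0→w₀ over full span):
  M_2 = 3w₀Lx/20 - w₀L²/30 - w₀x³/(6L) = 3·4·20·16/20 - 4·20²/30 - 4·16³/(6·20) = 32/15 kN·m
Superposition: M = Σ M_i = 64/5 kN·m ≈ 12.800000 kN·m

M(16) = 64/5 kN·m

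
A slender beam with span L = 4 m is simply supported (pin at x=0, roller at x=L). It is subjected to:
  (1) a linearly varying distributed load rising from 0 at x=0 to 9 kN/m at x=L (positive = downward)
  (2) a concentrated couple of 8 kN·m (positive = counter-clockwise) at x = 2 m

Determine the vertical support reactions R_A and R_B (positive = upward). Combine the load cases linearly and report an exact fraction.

R_A = 8 kN, R_B = 10 kN

Load 1 — triangular load w₀=9 kN/m (0→w₀ over full span):
  R_A = w₀L/6 = 9·4/6 = 6 kN
  R_B = w₀L/3 = 9·4/3 = 12 kN
Load 2 — applied couple M₀=8 kN·m at a=2 m (b=L-a=2):
  R_A = M₀/L = 8/4 = 2 kN
  R_B = -M₀/L = -8/4 = -2 kN
Superposition: R_A = 8 kN, R_B = 10 kN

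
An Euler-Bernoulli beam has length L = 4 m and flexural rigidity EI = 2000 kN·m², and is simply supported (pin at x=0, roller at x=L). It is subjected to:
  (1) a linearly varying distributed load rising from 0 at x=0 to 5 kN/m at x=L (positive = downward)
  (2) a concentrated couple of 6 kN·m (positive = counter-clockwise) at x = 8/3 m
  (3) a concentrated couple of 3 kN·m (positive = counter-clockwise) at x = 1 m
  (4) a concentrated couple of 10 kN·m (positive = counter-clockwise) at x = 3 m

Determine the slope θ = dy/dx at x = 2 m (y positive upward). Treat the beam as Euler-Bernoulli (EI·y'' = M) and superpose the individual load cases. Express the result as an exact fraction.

θ(2) = -43/144000 rad

Load 1 — triangular load w₀=5 kN/m (0→w₀ over full span):
  θ_1 = -w₀(7L⁴-30L²x²+15x⁴)/(360LEI) = -5·(7·4⁴-30·4²·2²+15·2⁴)/(360·4·2000) = -7/36000 rad
Load 2 — applied couple M₀=6 kN·m at a=8/3 m (b=L-a=4/3):
  θ_2 = (M₀x²/(2L)+C₁)/EI  [x≤a] with C₁=M₀(3b²-L²)/(6L)=-8/3 = (6·2²/(2·4)+(-8/3))/2000 = 1/6000 rad
Load 3 — applied couple M₀=3 kN·m at a=1 m (b=L-a=3):
  θ_3 = (M₀x²/(2L)-M₀(x-a)+C₁)/EI  [x>a] with C₁=M₀(3b²-L²)/(6L)=11/8 = (3·2²/(2·4)-3·(2-1)+(11/8))/2000 = -1/16000 rad
Load 4 — applied couple M₀=10 kN·m at a=3 m (b=L-a=1):
  θ_4 = (M₀x²/(2L)+C₁)/EI  [x≤a] with C₁=M₀(3b²-L²)/(6L)=-65/12 = (10·2²/(2·4)+(-65/12))/2000 = -1/4800 rad
Superposition: θ = Σ θ_i = -43/144000 rad ≈ -0.000299 rad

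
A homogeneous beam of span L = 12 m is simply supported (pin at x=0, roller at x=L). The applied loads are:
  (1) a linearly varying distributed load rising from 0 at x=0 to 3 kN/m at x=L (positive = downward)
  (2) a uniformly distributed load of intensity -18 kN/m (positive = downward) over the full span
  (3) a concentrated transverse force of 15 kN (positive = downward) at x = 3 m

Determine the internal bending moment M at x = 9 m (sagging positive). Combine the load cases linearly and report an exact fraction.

M(9) = -1665/8 kN·m

Load 1 — triangular load w₀=3 kN/m (0→w₀ over full span):
  M_1 = w₀Lx/6 - w₀x³/(6L) = 3·12·9/6 - 3·9³/(6·12) = 189/8 kN·m
Load 2 — uniform load w=-18 kN/m over full span:
  M_2 = wx(L-x)/2 = (-18)·9·(12-9)/2 = -243 kN·m
Load 3 — point force P=15 kN at a=3 m (b=L-a=9):
  M_3 = Pa(L-x)/L  [x>a] = 15·3·(12-9)/12 = 45/4 kN·m
Superposition: M = Σ M_i = -1665/8 kN·m ≈ -208.125000 kN·m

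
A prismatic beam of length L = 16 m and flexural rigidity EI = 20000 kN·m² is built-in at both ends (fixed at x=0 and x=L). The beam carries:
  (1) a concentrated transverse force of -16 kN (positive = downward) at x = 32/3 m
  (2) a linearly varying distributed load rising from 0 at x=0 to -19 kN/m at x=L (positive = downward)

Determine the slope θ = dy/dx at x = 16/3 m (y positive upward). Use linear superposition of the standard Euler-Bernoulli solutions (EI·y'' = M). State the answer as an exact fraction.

θ(16/3) = 3776/253125 rad

Load 1 — point force P=-16 kN at a=32/3 m (b=L-a=16/3):
  θ_1 = -Pb²x(2aL-(3a+b)x)/(2L³EI)  [x≤a] = -(-16)·(16/3)²·(16/3)·(2·(32/3)·16-(3·(32/3)+(16/3))·(16/3))/(2·16³·20000) = 64/30375 rad
Load 2 — triangular load w₀=-19 kN/m (0→w₀ over full span):
  θ_2 = -w₀(2x(L-x)(L-2x)(x+2L)+x²(L-x)²)/(120LEI) = -(-19)·(2·(16/3)·(16-(16/3))·(16-2·(16/3))·((16/3)+2·16)+(16/3)²·(16-(16/3))²)/(120·16·20000) = 9728/759375 rad
Superposition: θ = Σ θ_i = 3776/253125 rad ≈ 0.014918 rad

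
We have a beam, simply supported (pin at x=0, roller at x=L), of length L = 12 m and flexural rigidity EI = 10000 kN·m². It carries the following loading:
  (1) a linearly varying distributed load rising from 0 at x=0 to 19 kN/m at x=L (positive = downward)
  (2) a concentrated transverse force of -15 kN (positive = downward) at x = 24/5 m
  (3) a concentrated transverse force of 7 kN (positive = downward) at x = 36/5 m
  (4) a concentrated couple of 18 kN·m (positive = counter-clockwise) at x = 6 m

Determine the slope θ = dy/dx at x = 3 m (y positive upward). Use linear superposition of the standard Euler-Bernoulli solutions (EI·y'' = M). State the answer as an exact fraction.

θ(3) = -1684407/40000000 rad

Load 1 — triangular load w₀=19 kN/m (0→w₀ over full span):
  θ_1 = -w₀(7L⁴-30L²x²+15x⁴)/(360LEI) = -19·(7·12⁴-30·12²·3²+15·3⁴)/(360·12·10000) = -75639/1600000 rad
Load 2 — point force P=-15 kN at a=24/5 m (b=L-a=36/5):
  θ_2 = -Pb(L²-b²-3x²)/(6LEI)  [x≤a] = -(-15)·(36/5)·(12²-(36/5)²-3·3²)/(6·12·10000) = 4887/500000 rad
Load 3 — point force P=7 kN at a=36/5 m (b=L-a=24/5):
  θ_3 = -Pb(L²-b²-3x²)/(6LEI)  [x≤a] = -7·(24/5)·(12²-(24/5)²-3·3²)/(6·12·10000) = -5481/1250000 rad
Load 4 — applied couple M₀=18 kN·m at a=6 m (b=L-a=6):
  θ_4 = (M₀x²/(2L)+C₁)/EI  [x≤a] with C₁=M₀(3b²-L²)/(6L)=-9 = (18·3²/(2·12)+(-9))/10000 = -9/40000 rad
Superposition: θ = Σ θ_i = -1684407/40000000 rad ≈ -0.042110 rad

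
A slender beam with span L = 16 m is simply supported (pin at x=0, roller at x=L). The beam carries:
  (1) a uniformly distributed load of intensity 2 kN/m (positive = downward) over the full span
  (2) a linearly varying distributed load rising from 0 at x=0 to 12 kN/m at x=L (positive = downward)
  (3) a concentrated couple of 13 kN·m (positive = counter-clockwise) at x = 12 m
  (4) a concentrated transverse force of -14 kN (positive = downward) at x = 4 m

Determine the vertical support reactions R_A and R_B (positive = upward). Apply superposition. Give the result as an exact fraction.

Load 1 — uniform load w=2 kN/m over full span:
  R_A = wL/2 = 2·16/2 = 16 kN
  R_B = wL/2 = 2·16/2 = 16 kN
Load 2 — triangular load w₀=12 kN/m (0→w₀ over full span):
  R_A = w₀L/6 = 12·16/6 = 32 kN
  R_B = w₀L/3 = 12·16/3 = 64 kN
Load 3 — applied couple M₀=13 kN·m at a=12 m (b=L-a=4):
  R_A = M₀/L = 13/16 kN
  R_B = -M₀/L = -13/16 kN
Load 4 — point force P=-14 kN at a=4 m (b=L-a=12):
  R_A = Pb/L = (-14)·12/16 = -21/2 kN
  R_B = Pa/L = (-14)·4/16 = -7/2 kN
Superposition: R_A = 613/16 kN, R_B = 1211/16 kN

R_A = 613/16 kN, R_B = 1211/16 kN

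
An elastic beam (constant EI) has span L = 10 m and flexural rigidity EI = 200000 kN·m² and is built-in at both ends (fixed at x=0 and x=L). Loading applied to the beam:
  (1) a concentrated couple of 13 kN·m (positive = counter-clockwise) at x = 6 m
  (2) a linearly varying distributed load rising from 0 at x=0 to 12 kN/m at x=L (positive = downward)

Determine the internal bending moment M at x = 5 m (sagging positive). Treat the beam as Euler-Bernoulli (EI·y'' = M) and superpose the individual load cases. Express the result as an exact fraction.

Load 1 — applied couple M₀=13 kN·m at a=6 m (b=L-a=4):
  M_1 = R_Ax - M_A  [x≤a] with R_A=234/125, M_A=104/25 = (234/125)·5 - (104/25) = 26/5 kN·m
Load 2 — triangular load w₀=12 kN/m (0→w₀ over full span):
  M_2 = 3w₀Lx/20 - w₀L²/30 - w₀x³/(6L) = 3·12·10·5/20 - 12·10²/30 - 12·5³/(6·10) = 25 kN·m
Superposition: M = Σ M_i = 151/5 kN·m ≈ 30.200000 kN·m

M(5) = 151/5 kN·m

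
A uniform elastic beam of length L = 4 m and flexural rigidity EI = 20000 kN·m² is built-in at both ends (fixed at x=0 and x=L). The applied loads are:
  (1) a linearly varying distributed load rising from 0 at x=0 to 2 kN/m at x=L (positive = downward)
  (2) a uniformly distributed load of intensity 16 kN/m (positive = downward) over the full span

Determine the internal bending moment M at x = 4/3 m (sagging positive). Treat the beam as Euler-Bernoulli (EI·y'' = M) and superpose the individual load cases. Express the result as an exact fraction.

M(4/3) = 3016/405 kN·m

Load 1 — triangular load w₀=2 kN/m (0→w₀ over full span):
  M_1 = 3w₀Lx/20 - w₀L²/30 - w₀x³/(6L) = 3·2·4·(4/3)/20 - 2·4²/30 - 2·(4/3)³/(6·4) = 136/405 kN·m
Load 2 — uniform load w=16 kN/m over full span:
  M_2 = wLx/2 - wL²/12 - wx²/2 = 16·4·(4/3)/2 - 16·4²/12 - 16·(4/3)²/2 = 64/9 kN·m
Superposition: M = Σ M_i = 3016/405 kN·m ≈ 7.446914 kN·m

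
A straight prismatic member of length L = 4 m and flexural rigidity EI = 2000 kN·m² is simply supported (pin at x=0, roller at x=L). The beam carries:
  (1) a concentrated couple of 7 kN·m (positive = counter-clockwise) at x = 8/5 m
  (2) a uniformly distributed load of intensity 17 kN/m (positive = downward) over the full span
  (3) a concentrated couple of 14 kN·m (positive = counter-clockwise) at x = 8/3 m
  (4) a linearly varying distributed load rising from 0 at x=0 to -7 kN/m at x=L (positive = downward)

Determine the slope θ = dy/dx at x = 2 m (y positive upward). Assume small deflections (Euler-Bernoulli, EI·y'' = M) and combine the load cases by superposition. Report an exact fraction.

Load 1 — applied couple M₀=7 kN·m at a=8/5 m (b=L-a=12/5):
  θ_1 = (M₀x²/(2L)-M₀(x-a)+C₁)/EI  [x>a] with C₁=M₀(3b²-L²)/(6L)=28/75 = (7·2²/(2·4)-7·(2-(8/5))+(28/75))/2000 = 161/300000 rad
Load 2 — uniform load w=17 kN/m over full span:
  θ_2 = -w(L³-6Lx²+4x³)/(24EI) = -17·(4³-6·4·2²+4·2³)/(24·2000) = 0 rad
Load 3 — applied couple M₀=14 kN·m at a=8/3 m (b=L-a=4/3):
  θ_3 = (M₀x²/(2L)+C₁)/EI  [x≤a] with C₁=M₀(3b²-L²)/(6L)=-56/9 = (14·2²/(2·4)+(-56/9))/2000 = 7/18000 rad
Load 4 — triangular load w₀=-7 kN/m (0→w₀ over full span):
  θ_4 = -w₀(7L⁴-30L²x²+15x⁴)/(360LEI) = -(-7)·(7·4⁴-30·4²·2²+15·2⁴)/(360·4·2000) = 49/180000 rad
Superposition: θ = Σ θ_i = 539/450000 rad ≈ 0.001198 rad

θ(2) = 539/450000 rad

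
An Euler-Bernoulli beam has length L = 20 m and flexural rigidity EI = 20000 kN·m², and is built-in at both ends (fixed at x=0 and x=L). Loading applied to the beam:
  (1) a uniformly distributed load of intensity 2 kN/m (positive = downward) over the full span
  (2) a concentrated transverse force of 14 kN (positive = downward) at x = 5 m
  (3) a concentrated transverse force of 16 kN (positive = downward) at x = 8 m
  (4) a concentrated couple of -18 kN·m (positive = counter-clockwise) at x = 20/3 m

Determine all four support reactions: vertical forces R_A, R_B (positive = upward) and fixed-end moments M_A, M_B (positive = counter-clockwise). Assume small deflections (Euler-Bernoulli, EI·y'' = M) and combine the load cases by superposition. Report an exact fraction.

Load 1 — uniform load w=2 kN/m over full span:
  R_A = wL/2 = 2·20/2 = 20 kN
  M_A = wL²/12 = 2·20²/12 = 200/3 kN·m
  R_B = wL/2 = 2·20/2 = 20 kN
  M_B = -wL²/12 = -2·20²/12 = -200/3 kN·m
Load 2 — point force P=14 kN at a=5 m (b=L-a=15):
  R_A = Pb²(3a+b)/L³ = 14·15²·(3·5+15)/20³ = 189/16 kN
  M_A = Pab²/L² = 14·5·15²/20² = 315/8 kN·m
  R_B = Pa²(a+3b)/L³ = 14·5²·(5+3·15)/20³ = 35/16 kN
  M_B = -Pa²b/L² = -14·5²·15/20² = -105/8 kN·m
Load 3 — point force P=16 kN at a=8 m (b=L-a=12):
  R_A = Pb²(3a+b)/L³ = 16·12²·(3·8+12)/20³ = 1296/125 kN
  M_A = Pab²/L² = 16·8·12²/20² = 1152/25 kN·m
  R_B = Pa²(a+3b)/L³ = 16·8²·(8+3·12)/20³ = 704/125 kN
  M_B = -Pa²b/L² = -16·8²·12/20² = -768/25 kN·m
Load 4 — applied couple M₀=-18 kN·m at a=20/3 m (b=L-a=40/3):
  R_A = 6M₀ab/L³ = 6·(-18)·(20/3)·(40/3)/20³ = -6/5 kN
  M_A = M₀b(2a-b)/L² = (-18)·(40/3)·(2·(20/3)-(40/3))/20² = 0 kN·m
  R_B = -6M₀ab/L³ = -6·(-18)·(20/3)·(40/3)/20³ = 6/5 kN
  M_B = M₀a(2b-a)/L² = (-18)·(20/3)·(2·(40/3)-(20/3))/20² = -6 kN·m
Superposition: R_A = 81961/2000 kN, M_A = 91273/600 kN·m, R_B = 58039/2000 kN, M_B = -69907/600 kN·m

R_A = 81961/2000 kN, M_A = 91273/600 kN·m, R_B = 58039/2000 kN, M_B = -69907/600 kN·m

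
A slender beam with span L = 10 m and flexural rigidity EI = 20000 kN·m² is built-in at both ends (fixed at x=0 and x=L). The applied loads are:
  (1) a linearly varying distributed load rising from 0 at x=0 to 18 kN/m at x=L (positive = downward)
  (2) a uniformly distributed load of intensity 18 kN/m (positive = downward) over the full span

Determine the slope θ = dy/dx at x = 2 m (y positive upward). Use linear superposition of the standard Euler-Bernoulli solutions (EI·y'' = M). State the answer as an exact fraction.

θ(2) = -33/3125 rad

Load 1 — triangular load w₀=18 kN/m (0→w₀ over full span):
  θ_1 = -w₀(2x(L-x)(L-2x)(x+2L)+x²(L-x)²)/(120LEI) = -18·(2·2·(10-2)·(10-2·2)·(2+2·10)+2²·(10-2)²)/(120·10·20000) = -21/6250 rad
Load 2 — uniform load w=18 kN/m over full span:
  θ_2 = -wx(L-x)(L-2x)/(12EI) = -18·2·(10-2)·(10-2·2)/(12·20000) = -9/1250 rad
Superposition: θ = Σ θ_i = -33/3125 rad ≈ -0.010560 rad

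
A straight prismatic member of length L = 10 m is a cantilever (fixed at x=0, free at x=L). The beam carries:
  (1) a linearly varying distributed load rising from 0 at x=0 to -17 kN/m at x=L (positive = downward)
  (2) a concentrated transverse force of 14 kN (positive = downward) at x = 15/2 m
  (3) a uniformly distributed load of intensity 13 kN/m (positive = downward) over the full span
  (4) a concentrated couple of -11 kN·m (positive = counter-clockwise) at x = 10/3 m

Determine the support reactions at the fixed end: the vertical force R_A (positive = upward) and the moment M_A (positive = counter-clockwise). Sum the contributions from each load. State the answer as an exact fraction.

R_A = 59 kN, M_A = 598/3 kN·m

Load 1 — triangular load w₀=-17 kN/m (0→w₀ over full span):
  R_A = w₀L/2 = (-17)·10/2 = -85 kN
  M_A = w₀L²/3 = (-17)·10²/3 = -1700/3 kN·m
Load 2 — point force P=14 kN at a=15/2 m (b=L-a=5/2):
  R_A = P = 14 kN
  M_A = Pa = 14·(15/2) = 105 kN·m
Load 3 — uniform load w=13 kN/m over full span:
  R_A = wL = 13·10 = 130 kN
  M_A = wL²/2 = 13·10²/2 = 650 kN·m
Load 4 — applied couple M₀=-11 kN·m at a=10/3 m (b=L-a=20/3):
  R_A = 0 kN
  M_A = -M₀ = -(-11) = 11 kN·m
Superposition: R_A = 59 kN, M_A = 598/3 kN·m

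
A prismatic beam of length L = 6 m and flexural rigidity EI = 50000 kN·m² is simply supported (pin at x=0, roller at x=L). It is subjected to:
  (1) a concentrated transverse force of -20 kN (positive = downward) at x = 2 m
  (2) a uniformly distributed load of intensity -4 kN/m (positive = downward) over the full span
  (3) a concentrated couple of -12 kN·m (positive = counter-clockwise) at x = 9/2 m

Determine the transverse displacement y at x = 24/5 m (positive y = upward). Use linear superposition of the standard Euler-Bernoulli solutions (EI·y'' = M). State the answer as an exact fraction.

Load 1 — point force P=-20 kN at a=2 m (b=L-a=4):
  y_1 = -Pa(L-x)(2Lx-a²-x²)/(6LEI)  [x>a] = -(-20)·2·(6-(24/5))·(2·6·(24/5)-2²-(24/5)²)/(6·6·50000) = 191/234375 m
Load 2 — uniform load w=-4 kN/m over full span:
  y_2 = -wx(L³-2Lx²+x³)/(24EI) = -(-4)·(24/5)·(6³-2·6·(24/5)²+(24/5)³)/(24·50000) = 1566/1953125 m
Load 3 — applied couple M₀=-12 kN·m at a=9/2 m (b=L-a=3/2):
  y_3 = (M₀x³/(6L)-M₀(x-a)²/2+C₁x)/EI  [x>a] with C₁=M₀(3b²-L²)/(6L)=39/4 = ((-12)·(24/5)³/(6·6)-(-12)·((24/5)-(9/2))²/2+(39/4)·(24/5))/50000 = 2619/12500000 m
Superposition: y = Σ y_i = 342421/187500000 m ≈ 0.001826 m

y(24/5) = 342421/187500000 m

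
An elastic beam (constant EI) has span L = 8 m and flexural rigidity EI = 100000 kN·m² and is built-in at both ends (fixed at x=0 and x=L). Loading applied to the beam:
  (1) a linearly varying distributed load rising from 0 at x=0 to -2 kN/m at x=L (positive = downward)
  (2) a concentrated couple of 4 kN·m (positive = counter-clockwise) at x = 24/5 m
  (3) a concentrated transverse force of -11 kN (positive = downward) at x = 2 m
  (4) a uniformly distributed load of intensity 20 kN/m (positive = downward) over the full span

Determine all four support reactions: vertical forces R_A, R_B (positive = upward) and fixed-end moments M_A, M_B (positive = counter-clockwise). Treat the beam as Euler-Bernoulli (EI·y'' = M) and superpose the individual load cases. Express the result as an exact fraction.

Load 1 — triangular load w₀=-2 kN/m (0→w₀ over full span):
  R_A = 3w₀L/20 = 3·(-2)·8/20 = -12/5 kN
  M_A = w₀L²/30 = (-2)·8²/30 = -64/15 kN·m
  R_B = 7w₀L/20 = 7·(-2)·8/20 = -28/5 kN
  M_B = -w₀L²/20 = -(-2)·8²/20 = 32/5 kN·m
Load 2 — applied couple M₀=4 kN·m at a=24/5 m (b=L-a=16/5):
  R_A = 6M₀ab/L³ = 6·4·(24/5)·(16/5)/8³ = 18/25 kN
  M_A = M₀b(2a-b)/L² = 4·(16/5)·(2·(24/5)-(16/5))/8² = 32/25 kN·m
  R_B = -6M₀ab/L³ = -6·4·(24/5)·(16/5)/8³ = -18/25 kN
  M_B = M₀a(2b-a)/L² = 4·(24/5)·(2·(16/5)-(24/5))/8² = 12/25 kN·m
Load 3 — point force P=-11 kN at a=2 m (b=L-a=6):
  R_A = Pb²(3a+b)/L³ = (-11)·6²·(3·2+6)/8³ = -297/32 kN
  M_A = Pab²/L² = (-11)·2·6²/8² = -99/8 kN·m
  R_B = Pa²(a+3b)/L³ = (-11)·2²·(2+3·6)/8³ = -55/32 kN
  M_B = -Pa²b/L² = -(-11)·2²·6/8² = 33/8 kN·m
Load 4 — uniform load w=20 kN/m over full span:
  R_A = wL/2 = 20·8/2 = 80 kN
  M_A = wL²/12 = 20·8²/12 = 320/3 kN·m
  R_B = wL/2 = 20·8/2 = 80 kN
  M_B = -wL²/12 = -20·8²/12 = -320/3 kN·m
Superposition: R_A = 55231/800 kN, M_A = 18261/200 kN·m, R_B = 57569/800 kN, M_B = -57397/600 kN·m

R_A = 55231/800 kN, M_A = 18261/200 kN·m, R_B = 57569/800 kN, M_B = -57397/600 kN·m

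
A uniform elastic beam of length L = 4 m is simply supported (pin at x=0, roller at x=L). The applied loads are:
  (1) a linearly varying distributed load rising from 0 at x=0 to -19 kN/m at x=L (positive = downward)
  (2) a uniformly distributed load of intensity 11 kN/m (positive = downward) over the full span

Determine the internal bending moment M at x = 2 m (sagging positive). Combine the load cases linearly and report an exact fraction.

M(2) = 3 kN·m

Load 1 — triangular load w₀=-19 kN/m (0→w₀ over full span):
  M_1 = w₀Lx/6 - w₀x³/(6L) = (-19)·4·2/6 - (-19)·2³/(6·4) = -19 kN·m
Load 2 — uniform load w=11 kN/m over full span:
  M_2 = wx(L-x)/2 = 11·2·(4-2)/2 = 22 kN·m
Superposition: M = Σ M_i = 3 kN·m ≈ 3.000000 kN·m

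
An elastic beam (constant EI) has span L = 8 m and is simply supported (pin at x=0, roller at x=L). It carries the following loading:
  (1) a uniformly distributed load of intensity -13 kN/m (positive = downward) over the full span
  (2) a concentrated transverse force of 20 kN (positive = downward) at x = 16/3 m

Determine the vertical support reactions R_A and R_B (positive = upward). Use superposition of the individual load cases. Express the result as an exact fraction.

Load 1 — uniform load w=-13 kN/m over full span:
  R_A = wL/2 = (-13)·8/2 = -52 kN
  R_B = wL/2 = (-13)·8/2 = -52 kN
Load 2 — point force P=20 kN at a=16/3 m (b=L-a=8/3):
  R_A = Pb/L = 20·(8/3)/8 = 20/3 kN
  R_B = Pa/L = 20·(16/3)/8 = 40/3 kN
Superposition: R_A = -136/3 kN, R_B = -116/3 kN

R_A = -136/3 kN, R_B = -116/3 kN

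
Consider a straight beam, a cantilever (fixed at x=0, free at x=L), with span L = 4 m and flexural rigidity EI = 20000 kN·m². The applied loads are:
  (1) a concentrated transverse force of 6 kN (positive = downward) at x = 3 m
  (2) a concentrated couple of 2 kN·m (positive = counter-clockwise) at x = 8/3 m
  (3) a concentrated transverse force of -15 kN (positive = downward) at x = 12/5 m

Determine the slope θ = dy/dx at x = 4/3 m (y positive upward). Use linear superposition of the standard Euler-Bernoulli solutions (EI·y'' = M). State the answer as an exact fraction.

θ(4/3) = 7/7500 rad

Load 1 — point force P=6 kN at a=3 m (b=L-a=1):
  θ_1 = -Px(2a-x)/(2EI)  [x≤a] = -6·(4/3)·(2·3-(4/3))/(2·20000) = -7/7500 rad
Load 2 — applied couple M₀=2 kN·m at a=8/3 m (b=L-a=4/3):
  θ_2 = M₀x/EI  [x≤a] = 2·(4/3)/20000 = 1/7500 rad
Load 3 — point force P=-15 kN at a=12/5 m (b=L-a=8/5):
  θ_3 = -Px(2a-x)/(2EI)  [x≤a] = -(-15)·(4/3)·(2·(12/5)-(4/3))/(2·20000) = 13/7500 rad
Superposition: θ = Σ θ_i = 7/7500 rad ≈ 0.000933 rad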